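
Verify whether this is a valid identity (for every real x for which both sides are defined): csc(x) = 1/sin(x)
Claim: csc(x) = 1/sin(x).
Reasoning: csc(x) is by definition the reciprocal of sin(x), wherever sin(x) ≠ 0.
So the two sides agree for every real x for which both sides are defined.

Conclusion: Yes, this is an identity.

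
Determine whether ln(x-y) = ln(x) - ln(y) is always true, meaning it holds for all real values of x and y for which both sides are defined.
No, this is NOT an identity.

Claim: ln(x-y) = ln(x) - ln(y).
Test a specific point where both sides are defined: x = 5, y = 1/2.
LHS = ln(x-y) ≈ 1.5041
RHS = ln(x) - ln(y) ≈ 2.3026
Since 1.5041 ≠ 2.3026, the equation fails at this point, so it cannot hold for all real values of x and y for which both sides are defined.
ln(x) - ln(y) = ln(x/y), not ln(x-y).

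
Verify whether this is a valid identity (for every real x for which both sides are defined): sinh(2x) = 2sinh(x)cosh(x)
Claim: sinh(2x) = 2sinh(x)cosh(x).
Reasoning: 2sinh(x)cosh(x) = 2 · (e^x - e^-x)/2 · (e^x + e^-x)/2 = (e^(2x) - e^(-2x))/2 = sinh(2x).
So the two sides agree for every real x for which both sides are defined.

Conclusion: Yes, this is an identity.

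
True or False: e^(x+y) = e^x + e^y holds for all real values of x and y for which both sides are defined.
Claim: e^(x+y) = e^x + e^y.
Test a specific point where both sides are defined: x = -3, y = -2.
LHS = e^(x+y) ≈ 0.0067
RHS = e^x + e^y ≈ 0.1851
Since 0.0067 ≠ 0.1851, the equation fails at this point, so it cannot hold for all real values of x and y for which both sides are defined.
The correct rule is e^(x+y) = e^x · e^y (a product, not a sum).

Conclusion: False.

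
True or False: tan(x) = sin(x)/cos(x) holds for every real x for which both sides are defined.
True.

Claim: tan(x) = sin(x)/cos(x).
Reasoning: For an angle x whose terminal point on the unit circle is (cos x, sin x), tan(x) is defined as the ratio (second coordinate)/(first coordinate) = sin(x)/cos(x), wherever cos(x) ≠ 0.
So the two sides agree for every real x for which both sides are defined.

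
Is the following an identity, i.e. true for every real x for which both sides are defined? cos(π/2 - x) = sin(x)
Yes, this is an identity.

Claim: cos(π/2 - x) = sin(x).
Reasoning: Use cos(u - v) = cos(u)cos(v) + sin(u)sin(v) with u = π/2, v = x: cos(π/2)cos(x) + sin(π/2)sin(x) = 0·cos(x) + 1·sin(x) = sin(x).
So the two sides agree for every real x for which both sides are defined.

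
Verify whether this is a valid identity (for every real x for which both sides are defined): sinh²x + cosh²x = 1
No, this is NOT an identity.

Claim: sinh²x + cosh²x = 1.
Test a specific point where both sides are defined: x = 4.
LHS = sinh²x + cosh²x ≈ 1490.4792
RHS = 1 ≈ 1.0000
Since 1490.4792 ≠ 1.0000, the equation fails at this point, so it cannot hold for every real x for which both sides are defined.
The correct hyperbolic identity is cosh²x - sinh²x = 1 (a difference); the sum sinh²x + cosh²x equals cosh(2x).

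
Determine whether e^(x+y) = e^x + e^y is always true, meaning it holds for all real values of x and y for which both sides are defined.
Claim: e^(x+y) = e^x + e^y.
Test a specific point where both sides are defined: x = 3/2, y = -3.
LHS = e^(x+y) ≈ 0.2231
RHS = e^x + e^y ≈ 4.5315
Since 0.2231 ≠ 4.5315, the equation fails at this point, so it cannot hold for all real values of x and y for which both sides are defined.
The correct rule is e^(x+y) = e^x · e^y (a product, not a sum).

Conclusion: No, this is NOT an identity.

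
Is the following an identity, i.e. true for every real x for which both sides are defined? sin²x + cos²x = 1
Claim: sin²x + cos²x = 1.
Reasoning: The point (cos x, sin x) lies on the unit circle X² + Y² = 1, so cos²x + sin²x = 1 for every real x.
So the two sides agree for every real x for which both sides are defined.

Conclusion: Yes, this is an identity.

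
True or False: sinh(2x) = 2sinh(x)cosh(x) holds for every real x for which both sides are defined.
Claim: sinh(2x) = 2sinh(x)cosh(x).
Reasoning: 2sinh(x)cosh(x) = 2 · (e^x - e^-x)/2 · (e^x + e^-x)/2 = (e^(2x) - e^(-2x))/2 = sinh(2x).
So the two sides agree for every real x for which both sides are defined.

Conclusion: True.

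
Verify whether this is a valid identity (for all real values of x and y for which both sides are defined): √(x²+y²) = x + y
No, this is NOT an identity.

Claim: √(x²+y²) = x + y.
Test a specific point where both sides are defined: x = 5, y = -2.
LHS = √(x²+y²) ≈ 5.3852
RHS = x + y ≈ 3.0000
Since 5.3852 ≠ 3.0000, the equation fails at this point, so it cannot hold for all real values of x and y for which both sides are defined.
(x+y)² = x² + 2xy + y², not x² + y², so the square root does not split this way.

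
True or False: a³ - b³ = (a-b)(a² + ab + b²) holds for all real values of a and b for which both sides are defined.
True.

Claim: a³ - b³ = (a-b)(a² + ab + b²).
Reasoning: Expand the right side: (a-b)(a² + ab + b²) = a³ + a²b + ab² - a²b - ab² - b³ = a³ - b³ (the middle terms cancel in pairs).
So the two sides agree for all real values of a and b for which both sides are defined.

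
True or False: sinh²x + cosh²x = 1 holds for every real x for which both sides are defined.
False.

Claim: sinh²x + cosh²x = 1.
Test a specific point where both sides are defined: x = 1/2.
LHS = sinh²x + cosh²x ≈ 1.5431
RHS = 1 ≈ 1.0000
Since 1.5431 ≠ 1.0000, the equation fails at this point, so it cannot hold for every real x for which both sides are defined.
The correct hyperbolic identity is cosh²x - sinh²x = 1 (a difference); the sum sinh²x + cosh²x equals cosh(2x).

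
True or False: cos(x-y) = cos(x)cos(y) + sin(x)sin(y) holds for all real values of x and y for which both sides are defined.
True.

Claim: cos(x-y) = cos(x)cos(y) + sin(x)sin(y).
Reasoning: Replace y by -y in cos(x+y) = cos(x)cos(y) - sin(x)sin(y) and use cos(-y) = cos(y), sin(-y) = -sin(y): cos(x-y) = cos(x)cos(y) + sin(x)sin(y).
So the two sides agree for all real values of x and y for which both sides are defined.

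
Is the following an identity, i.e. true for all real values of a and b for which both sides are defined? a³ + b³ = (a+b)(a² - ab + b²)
Claim: a³ + b³ = (a+b)(a² - ab + b²).
Reasoning: Expand the right side: (a+b)(a² - ab + b²) = a³ - a²b + ab² + a²b - ab² + b³ = a³ + b³ (the middle terms cancel in pairs).
So the two sides agree for all real values of a and b for which both sides are defined.

Conclusion: Yes, this is an identity.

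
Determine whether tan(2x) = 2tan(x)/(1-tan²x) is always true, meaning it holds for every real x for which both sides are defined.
Yes, this is an identity.

Claim: tan(2x) = 2tan(x)/(1-tan²x).
Reasoning: tan(2x) = sin(2x)/cos(2x) = 2sin(x)cos(x) / (cos²x - sin²x). Divide numerator and denominator by cos²x: 2tan(x) / (1 - tan²x).
So the two sides agree for every real x for which both sides are defined.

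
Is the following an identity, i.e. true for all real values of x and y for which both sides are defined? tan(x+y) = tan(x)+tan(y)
No, this is NOT an identity.

Claim: tan(x+y) = tan(x)+tan(y).
Test a specific point where both sides are defined: x = -π/3, y = π/6.
LHS = tan(x+y) ≈ -0.5774
RHS = tan(x)+tan(y) ≈ -1.1547
Since -0.5774 ≠ -1.1547, the equation fails at this point, so it cannot hold for all real values of x and y for which both sides are defined.
The correct formula is tan(x+y) = (tan(x) + tan(y))/(1 - tan(x)tan(y)).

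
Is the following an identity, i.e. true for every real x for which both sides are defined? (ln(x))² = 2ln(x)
No, this is NOT an identity.

Claim: (ln(x))² = 2ln(x).
Test a specific point where both sides are defined: x = 4.
LHS = (ln(x))² ≈ 1.9218
RHS = 2ln(x) ≈ 2.7726
Since 1.9218 ≠ 2.7726, the equation fails at this point, so it cannot hold for every real x for which both sides are defined.
2ln(x) equals ln(x²), which is not the same as (ln x)².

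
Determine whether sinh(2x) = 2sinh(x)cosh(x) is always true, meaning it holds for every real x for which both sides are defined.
Yes, this is an identity.

Claim: sinh(2x) = 2sinh(x)cosh(x).
Reasoning: 2sinh(x)cosh(x) = 2 · (e^x - e^-x)/2 · (e^x + e^-x)/2 = (e^(2x) - e^(-2x))/2 = sinh(2x).
So the two sides agree for every real x for which both sides are defined.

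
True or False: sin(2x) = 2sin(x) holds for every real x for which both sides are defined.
False.

Claim: sin(2x) = 2sin(x).
Test a specific point where both sides are defined: x = -π/4.
LHS = sin(2x) ≈ -1.0000
RHS = 2sin(x) ≈ -1.4142
Since -1.0000 ≠ -1.4142, the equation fails at this point, so it cannot hold for every real x for which both sides are defined.
The correct double-angle formula is sin(2x) = 2sin(x)cos(x).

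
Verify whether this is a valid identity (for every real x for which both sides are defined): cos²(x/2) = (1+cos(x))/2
Claim: cos²(x/2) = (1+cos(x))/2.
Reasoning: Use cos(2θ) = 2cos²θ - 1 with θ = x/2: cos(x) = 2cos²(x/2) - 1. Solving for cos²(x/2) gives (1 + cos(x))/2.
So the two sides agree for every real x for which both sides are defined.

Conclusion: Yes, this is an identity.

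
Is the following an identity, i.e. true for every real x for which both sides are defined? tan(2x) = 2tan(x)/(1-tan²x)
Yes, this is an identity.

Claim: tan(2x) = 2tan(x)/(1-tan²x).
Reasoning: tan(2x) = sin(2x)/cos(2x) = 2sin(x)cos(x) / (cos²x - sin²x). Divide numerator and denominator by cos²x: 2tan(x) / (1 - tan²x).
So the two sides agree for every real x for which both sides are defined.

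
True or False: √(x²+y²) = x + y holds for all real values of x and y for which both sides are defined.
Claim: √(x²+y²) = x + y.
Test a specific point where both sides are defined: x = -3, y = 2.
LHS = √(x²+y²) ≈ 3.6056
RHS = x + y ≈ -1.0000
Since 3.6056 ≠ -1.0000, the equation fails at this point, so it cannot hold for all real values of x and y for which both sides are defined.
(x+y)² = x² + 2xy + y², not x² + y², so the square root does not split this way.

Conclusion: False.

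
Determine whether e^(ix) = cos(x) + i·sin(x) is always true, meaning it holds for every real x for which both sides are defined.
Yes, this is an identity.

Claim: e^(ix) = cos(x) + i·sin(x).
Reasoning: Euler's formula. Expand e^(ix) = Σ (ix)^k / k!. Since i² = -1, the even-k terms are Σ (-1)^m x^(2m)/(2m)! = cos(x) and the odd-k terms are i · Σ (-1)^m x^(2m+1)/(2m+1)! = i·sin(x).
So the two sides agree for every real x for which both sides are defined.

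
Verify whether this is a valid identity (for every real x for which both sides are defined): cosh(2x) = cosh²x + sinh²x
Yes, this is an identity.

Claim: cosh(2x) = cosh²x + sinh²x.
Reasoning: cosh²x = (e^(2x) + 2 + e^(-2x))/4 and sinh²x = (e^(2x) - 2 + e^(-2x))/4. Adding gives (2e^(2x) + 2e^(-2x))/4 = (e^(2x) + e^(-2x))/2 = cosh(2x).
So the two sides agree for every real x for which both sides are defined.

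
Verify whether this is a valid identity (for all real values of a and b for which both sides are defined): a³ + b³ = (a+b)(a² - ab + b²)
Yes, this is an identity.

Claim: a³ + b³ = (a+b)(a² - ab + b²).
Reasoning: Expand the right side: (a+b)(a² - ab + b²) = a³ - a²b + ab² + a²b - ab² + b³ = a³ + b³ (the middle terms cancel in pairs).
So the two sides agree for all real values of a and b for which both sides are defined.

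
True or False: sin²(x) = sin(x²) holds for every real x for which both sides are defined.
Claim: sin²(x) = sin(x²).
Test a specific point where both sides are defined: x = 3π/4.
LHS = sin²(x) ≈ 0.5000
RHS = sin(x²) ≈ -0.6680
Since 0.5000 ≠ -0.6680, the equation fails at this point, so it cannot hold for every real x for which both sides are defined.
sin²(x) means (sin x)², squaring the output; sin(x²) squares the input. These are different functions.

Conclusion: False.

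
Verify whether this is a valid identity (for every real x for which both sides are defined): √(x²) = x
No, this is NOT an identity.

Claim: √(x²) = x.
Test a specific point where both sides are defined: x = -2.
LHS = √(x²) ≈ 2.0000
RHS = x ≈ -2.0000
Since 2.0000 ≠ -2.0000, the equation fails at this point, so it cannot hold for every real x for which both sides are defined.
√(x²) = |x|, which differs from x whenever x < 0 (both sides are defined for every real x).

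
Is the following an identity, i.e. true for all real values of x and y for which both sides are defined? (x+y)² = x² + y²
Claim: (x+y)² = x² + y².
Test a specific point where both sides are defined: x = -2, y = 1/2.
LHS = (x+y)² ≈ 2.2500
RHS = x² + y² ≈ 4.2500
Since 2.2500 ≠ 4.2500, the equation fails at this point, so it cannot hold for all real values of x and y for which both sides are defined.
The correct expansion is (x+y)² = x² + 2xy + y²; the cross term 2xy is missing.

Conclusion: No, this is NOT an identity.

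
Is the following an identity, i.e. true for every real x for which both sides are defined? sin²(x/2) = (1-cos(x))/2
Claim: sin²(x/2) = (1-cos(x))/2.
Reasoning: Use cos(2θ) = 1 - 2sin²θ with θ = x/2: cos(x) = 1 - 2sin²(x/2). Solving for sin²(x/2) gives (1 - cos(x))/2.
So the two sides agree for every real x for which both sides are defined.

Conclusion: Yes, this is an identity.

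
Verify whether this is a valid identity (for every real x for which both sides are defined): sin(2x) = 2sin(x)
No, this is NOT an identity.

Claim: sin(2x) = 2sin(x).
Test a specific point where both sides are defined: x = -π/2.
LHS = sin(2x) ≈ 0.0000
RHS = 2sin(x) ≈ -2.0000
Since 0.0000 ≠ -2.0000, the equation fails at this point, so it cannot hold for every real x for which both sides are defined.
The correct double-angle formula is sin(2x) = 2sin(x)cos(x).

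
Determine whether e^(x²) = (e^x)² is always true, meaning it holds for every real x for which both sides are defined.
Claim: e^(x²) = (e^x)².
Test a specific point where both sides are defined: x = 3/2.
LHS = e^(x²) ≈ 9.4877
RHS = (e^x)² ≈ 20.0855
Since 9.4877 ≠ 20.0855, the equation fails at this point, so it cannot hold for every real x for which both sides are defined.
(e^x)² = e^(2x), and 2x ≠ x² in general.

Conclusion: No, this is NOT an identity.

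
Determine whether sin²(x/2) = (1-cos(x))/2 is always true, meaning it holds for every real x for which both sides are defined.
Claim: sin²(x/2) = (1-cos(x))/2.
Reasoning: Use cos(2θ) = 1 - 2sin²θ with θ = x/2: cos(x) = 1 - 2sin²(x/2). Solving for sin²(x/2) gives (1 - cos(x))/2.
So the two sides agree for every real x for which both sides are defined.

Conclusion: Yes, this is an identity.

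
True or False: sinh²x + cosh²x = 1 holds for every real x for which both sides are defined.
False.

Claim: sinh²x + cosh²x = 1.
Test a specific point where both sides are defined: x = 1/2.
LHS = sinh²x + cosh²x ≈ 1.5431
RHS = 1 ≈ 1.0000
Since 1.5431 ≠ 1.0000, the equation fails at this point, so it cannot hold for every real x for which both sides are defined.
The correct hyperbolic identity is cosh²x - sinh²x = 1 (a difference); the sum sinh²x + cosh²x equals cosh(2x).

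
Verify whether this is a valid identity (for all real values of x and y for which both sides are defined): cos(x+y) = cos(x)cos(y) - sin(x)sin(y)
Yes, this is an identity.

Claim: cos(x+y) = cos(x)cos(y) - sin(x)sin(y).
Reasoning: By Euler's formula e^(i(x+y)) = e^(ix)·e^(iy) = (cos x + i·sin x)(cos y + i·sin y). The real part of the left side is cos(x+y); the real part of the product is cos(x)cos(y) - sin(x)sin(y) (since i·i = -1).
So the two sides agree for all real values of x and y for which both sides are defined.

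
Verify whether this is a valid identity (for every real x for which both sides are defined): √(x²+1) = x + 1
No, this is NOT an identity.

Claim: √(x²+1) = x + 1.
Test a specific point where both sides are defined: x = 2.
LHS = √(x²+1) ≈ 2.2361
RHS = x + 1 ≈ 3.0000
Since 2.2361 ≠ 3.0000, the equation fails at this point, so it cannot hold for every real x for which both sides are defined.
(x+1)² = x² + 2x + 1 ≠ x² + 1 unless x = 0.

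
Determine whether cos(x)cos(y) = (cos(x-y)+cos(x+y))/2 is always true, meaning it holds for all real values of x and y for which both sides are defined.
Yes, this is an identity.

Claim: cos(x)cos(y) = (cos(x-y)+cos(x+y))/2.
Reasoning: cos(x-y) = cos(x)cos(y) + sin(x)sin(y) and cos(x+y) = cos(x)cos(y) - sin(x)sin(y). Adding, cos(x-y) + cos(x+y) = 2cos(x)cos(y); divide by 2.
So the two sides agree for all real values of x and y for which both sides are defined.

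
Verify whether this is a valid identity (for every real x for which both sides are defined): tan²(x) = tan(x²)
No, this is NOT an identity.

Claim: tan²(x) = tan(x²).
Test a specific point where both sides are defined: x = π/4.
LHS = tan²(x) ≈ 1.0000
RHS = tan(x²) ≈ 0.7092
Since 1.0000 ≠ 0.7092, the equation fails at this point, so it cannot hold for every real x for which both sides are defined.
tan²(x) means (tan x)², squaring the output; tan(x²) squares the input. These are different functions.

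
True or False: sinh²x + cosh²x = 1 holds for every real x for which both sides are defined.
Claim: sinh²x + cosh²x = 1.
Test a specific point where both sides are defined: x = 3.
LHS = sinh²x + cosh²x ≈ 201.7156
RHS = 1 ≈ 1.0000
Since 201.7156 ≠ 1.0000, the equation fails at this point, so it cannot hold for every real x for which both sides are defined.
The correct hyperbolic identity is cosh²x - sinh²x = 1 (a difference); the sum sinh²x + cosh²x equals cosh(2x).

Conclusion: False.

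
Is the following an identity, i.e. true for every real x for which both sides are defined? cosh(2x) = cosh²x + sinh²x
Yes, this is an identity.

Claim: cosh(2x) = cosh²x + sinh²x.
Reasoning: cosh²x = (e^(2x) + 2 + e^(-2x))/4 and sinh²x = (e^(2x) - 2 + e^(-2x))/4. Adding gives (2e^(2x) + 2e^(-2x))/4 = (e^(2x) + e^(-2x))/2 = cosh(2x).
So the two sides agree for every real x for which both sides are defined.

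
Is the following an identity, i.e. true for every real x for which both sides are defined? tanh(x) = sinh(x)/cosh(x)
Claim: tanh(x) = sinh(x)/cosh(x).
Reasoning: tanh(x) is defined as sinh(x)/cosh(x) = (e^x - e^-x)/(e^x + e^-x); cosh(x) ≥ 1 is never zero, so this holds for every real x.
So the two sides agree for every real x for which both sides are defined.

Conclusion: Yes, this is an identity.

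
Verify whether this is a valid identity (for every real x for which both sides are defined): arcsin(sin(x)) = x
No, this is NOT an identity.

Claim: arcsin(sin(x)) = x.
Test a specific point where both sides are defined: x = 2π/3.
LHS = arcsin(sin(x)) ≈ 1.0472
RHS = x ≈ 2.0944
Since 1.0472 ≠ 2.0944, the equation fails at this point, so it cannot hold for every real x for which both sides are defined.
arcsin only returns values in [-π/2, π/2], so arcsin(sin(x)) = x holds only for x in that interval, not for all real x.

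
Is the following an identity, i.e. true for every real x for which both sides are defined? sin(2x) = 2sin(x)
No, this is NOT an identity.

Claim: sin(2x) = 2sin(x).
Test a specific point where both sides are defined: x = -π/6.
LHS = sin(2x) ≈ -0.8660
RHS = 2sin(x) ≈ -1.0000
Since -0.8660 ≠ -1.0000, the equation fails at this point, so it cannot hold for every real x for which both sides are defined.
The correct double-angle formula is sin(2x) = 2sin(x)cos(x).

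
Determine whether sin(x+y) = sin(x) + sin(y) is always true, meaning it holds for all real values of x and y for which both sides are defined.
No, this is NOT an identity.

Claim: sin(x+y) = sin(x) + sin(y).
Test a specific point where both sides are defined: x = -π/2, y = π/6.
LHS = sin(x+y) ≈ -0.8660
RHS = sin(x) + sin(y) ≈ -0.5000
Since -0.8660 ≠ -0.5000, the equation fails at this point, so it cannot hold for all real values of x and y for which both sides are defined.
The correct expansion is sin(x+y) = sin(x)cos(y) + cos(x)sin(y); sine is not additive.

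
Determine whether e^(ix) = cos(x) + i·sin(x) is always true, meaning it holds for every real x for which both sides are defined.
Claim: e^(ix) = cos(x) + i·sin(x).
Reasoning: Euler's formula. Expand e^(ix) = Σ (ix)^k / k!. Since i² = -1, the even-k terms are Σ (-1)^m x^(2m)/(2m)! = cos(x) and the odd-k terms are i · Σ (-1)^m x^(2m+1)/(2m+1)! = i·sin(x).
So the two sides agree for every real x for which both sides are defined.

Conclusion: Yes, this is an identity.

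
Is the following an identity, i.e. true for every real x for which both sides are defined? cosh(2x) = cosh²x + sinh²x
Claim: cosh(2x) = cosh²x + sinh²x.
Reasoning: cosh²x = (e^(2x) + 2 + e^(-2x))/4 and sinh²x = (e^(2x) - 2 + e^(-2x))/4. Adding gives (2e^(2x) + 2e^(-2x))/4 = (e^(2x) + e^(-2x))/2 = cosh(2x).
So the two sides agree for every real x for which both sides are defined.

Conclusion: Yes, this is an identity.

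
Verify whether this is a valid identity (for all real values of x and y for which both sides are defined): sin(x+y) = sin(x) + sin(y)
No, this is NOT an identity.

Claim: sin(x+y) = sin(x) + sin(y).
Test a specific point where both sides are defined: x = π/2, y = 2π/3.
LHS = sin(x+y) ≈ -0.5000
RHS = sin(x) + sin(y) ≈ 1.8660
Since -0.5000 ≠ 1.8660, the equation fails at this point, so it cannot hold for all real values of x and y for which both sides are defined.
The correct expansion is sin(x+y) = sin(x)cos(y) + cos(x)sin(y); sine is not additive.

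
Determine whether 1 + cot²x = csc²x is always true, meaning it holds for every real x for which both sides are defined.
Yes, this is an identity.

Claim: 1 + cot²x = csc²x.
Reasoning: Start from sin²x + cos²x = 1 and divide every term by sin²x (allowed wherever cot x and csc x are defined): 1 + cot²x = 1/sin²x = csc²x.
So the two sides agree for every real x for which both sides are defined.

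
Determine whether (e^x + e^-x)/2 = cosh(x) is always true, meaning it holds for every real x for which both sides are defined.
Claim: (e^x + e^-x)/2 = cosh(x).
Reasoning: This is exactly the definition of the hyperbolic cosine: cosh(x) := (e^x + e^-x)/2.
So the two sides agree for every real x for which both sides are defined.

Conclusion: Yes, this is an identity.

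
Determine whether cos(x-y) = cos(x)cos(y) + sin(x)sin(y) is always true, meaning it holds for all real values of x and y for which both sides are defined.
Claim: cos(x-y) = cos(x)cos(y) + sin(x)sin(y).
Reasoning: Replace y by -y in cos(x+y) = cos(x)cos(y) - sin(x)sin(y) and use cos(-y) = cos(y), sin(-y) = -sin(y): cos(x-y) = cos(x)cos(y) + sin(x)sin(y).
So the two sides agree for all real values of x and y for which both sides are defined.

Conclusion: Yes, this is an identity.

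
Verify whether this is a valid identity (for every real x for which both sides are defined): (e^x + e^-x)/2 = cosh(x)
Yes, this is an identity.

Claim: (e^x + e^-x)/2 = cosh(x).
Reasoning: This is exactly the definition of the hyperbolic cosine: cosh(x) := (e^x + e^-x)/2.
So the two sides agree for every real x for which both sides are defined.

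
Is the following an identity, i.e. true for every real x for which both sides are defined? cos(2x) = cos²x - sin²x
Claim: cos(2x) = cos²x - sin²x.
Reasoning: Put y = x in the addition formula cos(x+y) = cos(x)cos(y) - sin(x)sin(y): cos(2x) = cos²x - sin²x.
So the two sides agree for every real x for which both sides are defined.

Conclusion: Yes, this is an identity.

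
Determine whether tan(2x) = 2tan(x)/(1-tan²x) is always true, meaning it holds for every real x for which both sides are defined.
Claim: tan(2x) = 2tan(x)/(1-tan²x).
Reasoning: tan(2x) = sin(2x)/cos(2x) = 2sin(x)cos(x) / (cos²x - sin²x). Divide numerator and denominator by cos²x: 2tan(x) / (1 - tan²x).
So the two sides agree for every real x for which both sides are defined.

Conclusion: Yes, this is an identity.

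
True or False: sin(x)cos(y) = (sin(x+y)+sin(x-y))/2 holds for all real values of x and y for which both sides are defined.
True.

Claim: sin(x)cos(y) = (sin(x+y)+sin(x-y))/2.
Reasoning: sin(x+y) = sin(x)cos(y) + cos(x)sin(y) and sin(x-y) = sin(x)cos(y) - cos(x)sin(y). Adding, sin(x+y) + sin(x-y) = 2sin(x)cos(y); divide by 2.
So the two sides agree for all real values of x and y for which both sides are defined.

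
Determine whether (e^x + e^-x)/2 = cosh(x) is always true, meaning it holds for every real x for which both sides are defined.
Yes, this is an identity.

Claim: (e^x + e^-x)/2 = cosh(x).
Reasoning: This is exactly the definition of the hyperbolic cosine: cosh(x) := (e^x + e^-x)/2.
So the two sides agree for every real x for which both sides are defined.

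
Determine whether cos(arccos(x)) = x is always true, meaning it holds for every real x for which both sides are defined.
Claim: cos(arccos(x)) = x.
Reasoning: For -1 ≤ x ≤ 1 (where arccos is defined), arccos(x) is by definition an angle whose cosine equals x. Taking the cosine of that angle returns x. (Note the other order, arccos(cos x) = x, is NOT an identity.)
So the two sides agree for every real x for which both sides are defined.

Conclusion: Yes, this is an identity.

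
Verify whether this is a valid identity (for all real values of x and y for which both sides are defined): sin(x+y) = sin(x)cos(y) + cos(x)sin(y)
Yes, this is an identity.

Claim: sin(x+y) = sin(x)cos(y) + cos(x)sin(y).
Reasoning: By Euler's formula e^(i(x+y)) = e^(ix)·e^(iy) = (cos x + i·sin x)(cos y + i·sin y). The imaginary part of the left side is sin(x+y); the imaginary part of the product is sin(x)cos(y) + cos(x)sin(y).
So the two sides agree for all real values of x and y for which both sides are defined.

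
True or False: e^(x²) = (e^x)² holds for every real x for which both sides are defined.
False.

Claim: e^(x²) = (e^x)².
Test a specific point where both sides are defined: x = 3.
LHS = e^(x²) ≈ 8103.0839
RHS = (e^x)² ≈ 403.4288
Since 8103.0839 ≠ 403.4288, the equation fails at this point, so it cannot hold for every real x for which both sides are defined.
(e^x)² = e^(2x), and 2x ≠ x² in general.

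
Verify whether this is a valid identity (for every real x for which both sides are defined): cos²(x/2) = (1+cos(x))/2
Yes, this is an identity.

Claim: cos²(x/2) = (1+cos(x))/2.
Reasoning: Use cos(2θ) = 2cos²θ - 1 with θ = x/2: cos(x) = 2cos²(x/2) - 1. Solving for cos²(x/2) gives (1 + cos(x))/2.
So the two sides agree for every real x for which both sides are defined.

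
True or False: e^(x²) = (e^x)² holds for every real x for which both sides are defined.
Claim: e^(x²) = (e^x)².
Test a specific point where both sides are defined: x = -2.
LHS = e^(x²) ≈ 54.5982
RHS = (e^x)² ≈ 0.0183
Since 54.5982 ≠ 0.0183, the equation fails at this point, so it cannot hold for every real x for which both sides are defined.
(e^x)² = e^(2x), and 2x ≠ x² in general.

Conclusion: False.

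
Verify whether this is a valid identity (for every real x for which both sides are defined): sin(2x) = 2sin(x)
Claim: sin(2x) = 2sin(x).
Test a specific point where both sides are defined: x = -π/3.
LHS = sin(2x) ≈ -0.8660
RHS = 2sin(x) ≈ -1.7321
Since -0.8660 ≠ -1.7321, the equation fails at this point, so it cannot hold for every real x for which both sides are defined.
The correct double-angle formula is sin(2x) = 2sin(x)cos(x).

Conclusion: No, this is NOT an identity.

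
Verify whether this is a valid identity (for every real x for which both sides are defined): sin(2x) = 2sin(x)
No, this is NOT an identity.

Claim: sin(2x) = 2sin(x).
Test a specific point where both sides are defined: x = 2π/3.
LHS = sin(2x) ≈ -0.8660
RHS = 2sin(x) ≈ 1.7321
Since -0.8660 ≠ 1.7321, the equation fails at this point, so it cannot hold for every real x for which both sides are defined.
The correct double-angle formula is sin(2x) = 2sin(x)cos(x).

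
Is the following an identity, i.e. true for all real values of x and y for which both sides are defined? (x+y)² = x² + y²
No, this is NOT an identity.

Claim: (x+y)² = x² + y².
Test a specific point where both sides are defined: x = 5, y = 3.
LHS = (x+y)² ≈ 64.0000
RHS = x² + y² ≈ 34.0000
Since 64.0000 ≠ 34.0000, the equation fails at this point, so it cannot hold for all real values of x and y for which both sides are defined.
The correct expansion is (x+y)² = x² + 2xy + y²; the cross term 2xy is missing.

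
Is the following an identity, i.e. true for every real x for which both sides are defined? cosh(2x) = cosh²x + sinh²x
Yes, this is an identity.

Claim: cosh(2x) = cosh²x + sinh²x.
Reasoning: cosh²x = (e^(2x) + 2 + e^(-2x))/4 and sinh²x = (e^(2x) - 2 + e^(-2x))/4. Adding gives (2e^(2x) + 2e^(-2x))/4 = (e^(2x) + e^(-2x))/2 = cosh(2x).
So the two sides agree for every real x for which both sides are defined.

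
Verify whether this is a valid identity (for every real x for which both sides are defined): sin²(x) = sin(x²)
Claim: sin²(x) = sin(x²).
Test a specific point where both sides are defined: x = -π/6.
LHS = sin²(x) ≈ 0.2500
RHS = sin(x²) ≈ 0.2707
Since 0.2500 ≠ 0.2707, the equation fails at this point, so it cannot hold for every real x for which both sides are defined.
sin²(x) means (sin x)², squaring the output; sin(x²) squares the input. These are different functions.

Conclusion: No, this is NOT an identity.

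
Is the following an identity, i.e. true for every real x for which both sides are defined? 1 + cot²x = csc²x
Yes, this is an identity.

Claim: 1 + cot²x = csc²x.
Reasoning: Start from sin²x + cos²x = 1 and divide every term by sin²x (allowed wherever cot x and csc x are defined): 1 + cot²x = 1/sin²x = csc²x.
So the two sides agree for every real x for which both sides are defined.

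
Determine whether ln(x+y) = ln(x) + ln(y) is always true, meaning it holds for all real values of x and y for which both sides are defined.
No, this is NOT an identity.

Claim: ln(x+y) = ln(x) + ln(y).
Test a specific point where both sides are defined: x = 3, y = 5.
LHS = ln(x+y) ≈ 2.0794
RHS = ln(x) + ln(y) ≈ 2.7081
Since 2.0794 ≠ 2.7081, the equation fails at this point, so it cannot hold for all real values of x and y for which both sides are defined.
ln(x) + ln(y) = ln(xy), not ln(x+y).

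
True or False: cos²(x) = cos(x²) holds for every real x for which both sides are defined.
Claim: cos²(x) = cos(x²).
Test a specific point where both sides are defined: x = -π/6.
LHS = cos²(x) ≈ 0.7500
RHS = cos(x²) ≈ 0.9627
Since 0.7500 ≠ 0.9627, the equation fails at this point, so it cannot hold for every real x for which both sides are defined.
cos²(x) means (cos x)², squaring the output; cos(x²) squares the input. These are different functions.

Conclusion: False.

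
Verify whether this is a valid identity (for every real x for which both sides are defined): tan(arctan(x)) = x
Claim: tan(arctan(x)) = x.
Reasoning: For every real x, arctan(x) is by definition the angle in (-π/2, π/2) whose tangent equals x. Taking the tangent of that angle returns x.
So the two sides agree for every real x for which both sides are defined.

Conclusion: Yes, this is an identity.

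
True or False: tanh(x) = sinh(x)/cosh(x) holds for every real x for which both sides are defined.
True.

Claim: tanh(x) = sinh(x)/cosh(x).
Reasoning: tanh(x) is defined as sinh(x)/cosh(x) = (e^x - e^-x)/(e^x + e^-x); cosh(x) ≥ 1 is never zero, so this holds for every real x.
So the two sides agree for every real x for which both sides are defined.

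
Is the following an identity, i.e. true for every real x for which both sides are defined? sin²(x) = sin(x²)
No, this is NOT an identity.

Claim: sin²(x) = sin(x²).
Test a specific point where both sides are defined: x = -π/6.
LHS = sin²(x) ≈ 0.2500
RHS = sin(x²) ≈ 0.2707
Since 0.2500 ≠ 0.2707, the equation fails at this point, so it cannot hold for every real x for which both sides are defined.
sin²(x) means (sin x)², squaring the output; sin(x²) squares the input. These are different functions.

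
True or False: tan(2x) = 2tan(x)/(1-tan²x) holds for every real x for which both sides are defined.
True.

Claim: tan(2x) = 2tan(x)/(1-tan²x).
Reasoning: tan(2x) = sin(2x)/cos(2x) = 2sin(x)cos(x) / (cos²x - sin²x). Divide numerator and denominator by cos²x: 2tan(x) / (1 - tan²x).
So the two sides agree for every real x for which both sides are defined.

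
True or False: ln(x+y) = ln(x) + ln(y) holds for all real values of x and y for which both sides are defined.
False.

Claim: ln(x+y) = ln(x) + ln(y).
Test a specific point where both sides are defined: x = 4, y = 1/2.
LHS = ln(x+y) ≈ 1.5041
RHS = ln(x) + ln(y) ≈ 0.6931
Since 1.5041 ≠ 0.6931, the equation fails at this point, so it cannot hold for all real values of x and y for which both sides are defined.
ln(x) + ln(y) = ln(xy), not ln(x+y).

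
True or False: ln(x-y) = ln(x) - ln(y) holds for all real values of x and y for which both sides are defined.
Claim: ln(x-y) = ln(x) - ln(y).
Test a specific point where both sides are defined: x = 2, y = 1/2.
LHS = ln(x-y) ≈ 0.4055
RHS = ln(x) - ln(y) ≈ 1.3863
Since 0.4055 ≠ 1.3863, the equation fails at this point, so it cannot hold for all real values of x and y for which both sides are defined.
ln(x) - ln(y) = ln(x/y), not ln(x-y).

Conclusion: False.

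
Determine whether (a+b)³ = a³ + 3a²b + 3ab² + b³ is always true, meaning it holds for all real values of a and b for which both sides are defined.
Claim: (a+b)³ = a³ + 3a²b + 3ab² + b³.
Reasoning: (a+b)³ = (a+b)(a+b)² = (a+b)(a² + 2ab + b²) = a³ + 2a²b + ab² + a²b + 2ab² + b³ = a³ + 3a²b + 3ab² + b³.
So the two sides agree for all real values of a and b for which both sides are defined.

Conclusion: Yes, this is an identity.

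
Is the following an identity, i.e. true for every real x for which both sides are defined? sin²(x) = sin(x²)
Claim: sin²(x) = sin(x²).
Test a specific point where both sides are defined: x = π/6.
LHS = sin²(x) ≈ 0.2500
RHS = sin(x²) ≈ 0.2707
Since 0.2500 ≠ 0.2707, the equation fails at this point, so it cannot hold for every real x for which both sides are defined.
sin²(x) means (sin x)², squaring the output; sin(x²) squares the input. These are different functions.

Conclusion: No, this is NOT an identity.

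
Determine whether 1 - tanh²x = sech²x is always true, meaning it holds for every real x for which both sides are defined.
Yes, this is an identity.

Claim: 1 - tanh²x = sech²x.
Reasoning: Divide cosh²x - sinh²x = 1 through by cosh²x (never zero): 1 - tanh²x = 1/cosh²x = sech²x.
So the two sides agree for every real x for which both sides are defined.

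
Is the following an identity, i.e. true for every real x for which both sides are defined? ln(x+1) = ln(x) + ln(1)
Claim: ln(x+1) = ln(x) + ln(1).
Test a specific point where both sides are defined: x = 1/2.
LHS = ln(x+1) ≈ 0.4055
RHS = ln(x) + ln(1) ≈ -0.6931
Since 0.4055 ≠ -0.6931, the equation fails at this point, so it cannot hold for every real x for which both sides are defined.
ln(1) = 0, so the right side is just ln(x), which differs from ln(x+1).

Conclusion: No, this is NOT an identity.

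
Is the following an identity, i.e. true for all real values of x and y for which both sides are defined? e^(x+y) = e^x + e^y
Claim: e^(x+y) = e^x + e^y.
Test a specific point where both sides are defined: x = 5, y = 3.
LHS = e^(x+y) ≈ 2980.9580
RHS = e^x + e^y ≈ 168.4987
Since 2980.9580 ≠ 168.4987, the equation fails at this point, so it cannot hold for all real values of x and y for which both sides are defined.
The correct rule is e^(x+y) = e^x · e^y (a product, not a sum).

Conclusion: No, this is NOT an identity.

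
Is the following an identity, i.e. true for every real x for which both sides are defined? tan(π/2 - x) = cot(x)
Yes, this is an identity.

Claim: tan(π/2 - x) = cot(x).
Reasoning: tan(π/2 - x) = sin(π/2 - x)/cos(π/2 - x) = cos(x)/sin(x) = cot(x), using the cofunction identities sin(π/2 - x) = cos(x) and cos(π/2 - x) = sin(x).
So the two sides agree for every real x for which both sides are defined.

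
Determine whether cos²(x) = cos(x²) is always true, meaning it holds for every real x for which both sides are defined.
No, this is NOT an identity.

Claim: cos²(x) = cos(x²).
Test a specific point where both sides are defined: x = π/6.
LHS = cos²(x) ≈ 0.7500
RHS = cos(x²) ≈ 0.9627
Since 0.7500 ≠ 0.9627, the equation fails at this point, so it cannot hold for every real x for which both sides are defined.
cos²(x) means (cos x)², squaring the output; cos(x²) squares the input. These are different functions.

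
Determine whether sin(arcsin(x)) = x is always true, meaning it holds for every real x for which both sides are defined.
Claim: sin(arcsin(x)) = x.
Reasoning: For -1 ≤ x ≤ 1 (where arcsin is defined), arcsin(x) is by definition an angle whose sine equals x. Taking the sine of that angle returns x. (Note the other order, arcsin(sin x) = x, is NOT an identity.)
So the two sides agree for every real x for which both sides are defined.

Conclusion: Yes, this is an identity.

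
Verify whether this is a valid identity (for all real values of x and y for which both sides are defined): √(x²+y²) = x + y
No, this is NOT an identity.

Claim: √(x²+y²) = x + y.
Test a specific point where both sides are defined: x = -3, y = -3.
LHS = √(x²+y²) ≈ 4.2426
RHS = x + y ≈ -6.0000
Since 4.2426 ≠ -6.0000, the equation fails at this point, so it cannot hold for all real values of x and y for which both sides are defined.
(x+y)² = x² + 2xy + y², not x² + y², so the square root does not split this way.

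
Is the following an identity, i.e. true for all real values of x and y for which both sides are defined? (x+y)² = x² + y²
No, this is NOT an identity.

Claim: (x+y)² = x² + y².
Test a specific point where both sides are defined: x = 2, y = 2.
LHS = (x+y)² ≈ 16.0000
RHS = x² + y² ≈ 8.0000
Since 16.0000 ≠ 8.0000, the equation fails at this point, so it cannot hold for all real values of x and y for which both sides are defined.
The correct expansion is (x+y)² = x² + 2xy + y²; the cross term 2xy is missing.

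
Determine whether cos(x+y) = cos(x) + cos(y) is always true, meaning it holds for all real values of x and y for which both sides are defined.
Claim: cos(x+y) = cos(x) + cos(y).
Test a specific point where both sides are defined: x = -π/2, y = 2π/3.
LHS = cos(x+y) ≈ 0.8660
RHS = cos(x) + cos(y) ≈ -0.5000
Since 0.8660 ≠ -0.5000, the equation fails at this point, so it cannot hold for all real values of x and y for which both sides are defined.
The correct expansion is cos(x+y) = cos(x)cos(y) - sin(x)sin(y); cosine is not additive.

Conclusion: No, this is NOT an identity.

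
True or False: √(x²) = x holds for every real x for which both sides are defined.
False.

Claim: √(x²) = x.
Test a specific point where both sides are defined: x = -3.
LHS = √(x²) ≈ 3.0000
RHS = x ≈ -3.0000
Since 3.0000 ≠ -3.0000, the equation fails at this point, so it cannot hold for every real x for which both sides are defined.
√(x²) = |x|, which differs from x whenever x < 0 (both sides are defined for every real x).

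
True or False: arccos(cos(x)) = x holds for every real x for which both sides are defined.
Claim: arccos(cos(x)) = x.
Test a specific point where both sides are defined: x = -π/4.
LHS = arccos(cos(x)) ≈ 0.7854
RHS = x ≈ -0.7854
Since 0.7854 ≠ -0.7854, the equation fails at this point, so it cannot hold for every real x for which both sides are defined.
arccos only returns values in [0, π], so arccos(cos(x)) = x holds only for x in that interval, not for all real x.

Conclusion: False.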